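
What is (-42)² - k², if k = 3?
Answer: 1755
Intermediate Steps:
(-42)² - k² = (-42)² - 1*3² = 1764 - 1*9 = 1764 - 9 = 1755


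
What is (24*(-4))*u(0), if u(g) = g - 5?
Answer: 480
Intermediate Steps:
u(g) = -5 + g
(24*(-4))*u(0) = (24*(-4))*(-5 + 0) = -96*(-5) = 480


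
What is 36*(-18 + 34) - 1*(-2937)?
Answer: 3513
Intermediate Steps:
36*(-18 + 34) - 1*(-2937) = 36*16 + 2937 = 576 + 2937 = 3513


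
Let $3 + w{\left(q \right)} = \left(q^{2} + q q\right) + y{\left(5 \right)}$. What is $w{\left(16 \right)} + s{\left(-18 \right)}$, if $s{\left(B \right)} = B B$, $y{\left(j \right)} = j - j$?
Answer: $833$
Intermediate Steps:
$y{\left(j \right)} = 0$
$s{\left(B \right)} = B^{2}$
$w{\left(q \right)} = -3 + 2 q^{2}$ ($w{\left(q \right)} = -3 + \left(\left(q^{2} + q q\right) + 0\right) = -3 + \left(\left(q^{2} + q^{2}\right) + 0\right) = -3 + \left(2 q^{2} + 0\right) = -3 + 2 q^{2}$)
$w{\left(16 \right)} + s{\left(-18 \right)} = \left(-3 + 2 \cdot 16^{2}\right) + \left(-18\right)^{2} = \left(-3 + 2 \cdot 256\right) + 324 = \left(-3 + 512\right) + 324 = 509 + 324 = 833$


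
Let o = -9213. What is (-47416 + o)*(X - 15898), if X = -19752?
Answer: 2018823850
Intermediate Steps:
(-47416 + o)*(X - 15898) = (-47416 - 9213)*(-19752 - 15898) = -56629*(-35650) = 2018823850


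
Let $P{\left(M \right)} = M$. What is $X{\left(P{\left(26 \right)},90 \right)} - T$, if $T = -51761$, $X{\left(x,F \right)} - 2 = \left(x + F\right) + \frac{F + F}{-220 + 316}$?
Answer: $\frac{415047}{8} \approx 51881.0$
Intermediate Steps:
$X{\left(x,F \right)} = 2 + x + \frac{49 F}{48}$ ($X{\left(x,F \right)} = 2 + \left(\left(x + F\right) + \frac{F + F}{-220 + 316}\right) = 2 + \left(\left(F + x\right) + \frac{2 F}{96}\right) = 2 + \left(\left(F + x\right) + 2 F \frac{1}{96}\right) = 2 + \left(\left(F + x\right) + \frac{F}{48}\right) = 2 + \left(x + \frac{49 F}{48}\right) = 2 + x + \frac{49 F}{48}$)
$X{\left(P{\left(26 \right)},90 \right)} - T = \left(2 + 26 + \frac{49}{48} \cdot 90\right) - -51761 = \left(2 + 26 + \frac{735}{8}\right) + 51761 = \frac{959}{8} + 51761 = \frac{415047}{8}$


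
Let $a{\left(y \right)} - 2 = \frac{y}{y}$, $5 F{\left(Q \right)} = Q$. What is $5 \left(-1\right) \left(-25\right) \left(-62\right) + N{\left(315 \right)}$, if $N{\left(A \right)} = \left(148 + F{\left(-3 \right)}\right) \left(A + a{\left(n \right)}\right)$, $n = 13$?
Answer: $\frac{195616}{5} \approx 39123.0$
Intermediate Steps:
$F{\left(Q \right)} = \frac{Q}{5}$
$a{\left(y \right)} = 3$ ($a{\left(y \right)} = 2 + \frac{y}{y} = 2 + 1 = 3$)
$N{\left(A \right)} = \frac{2211}{5} + \frac{737 A}{5}$ ($N{\left(A \right)} = \left(148 + \frac{1}{5} \left(-3\right)\right) \left(A + 3\right) = \left(148 - \frac{3}{5}\right) \left(3 + A\right) = \frac{737 \left(3 + A\right)}{5} = \frac{2211}{5} + \frac{737 A}{5}$)
$5 \left(-1\right) \left(-25\right) \left(-62\right) + N{\left(315 \right)} = 5 \left(-1\right) \left(-25\right) \left(-62\right) + \left(\frac{2211}{5} + \frac{737}{5} \cdot 315\right) = \left(-5\right) \left(-25\right) \left(-62\right) + \left(\frac{2211}{5} + 46431\right) = 125 \left(-62\right) + \frac{234366}{5} = -7750 + \frac{234366}{5} = \frac{195616}{5}$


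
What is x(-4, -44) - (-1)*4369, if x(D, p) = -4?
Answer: 4365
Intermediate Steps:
x(-4, -44) - (-1)*4369 = -4 - (-1)*4369 = -4 - 1*(-4369) = -4 + 4369 = 4365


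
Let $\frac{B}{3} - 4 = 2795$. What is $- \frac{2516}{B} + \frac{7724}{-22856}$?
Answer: $- \frac{30591031}{47980458} \approx -0.63757$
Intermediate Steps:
$B = 8397$ ($B = 12 + 3 \cdot 2795 = 12 + 8385 = 8397$)
$- \frac{2516}{B} + \frac{7724}{-22856} = - \frac{2516}{8397} + \frac{7724}{-22856} = \left(-2516\right) \frac{1}{8397} + 7724 \left(- \frac{1}{22856}\right) = - \frac{2516}{8397} - \frac{1931}{5714} = - \frac{30591031}{47980458}$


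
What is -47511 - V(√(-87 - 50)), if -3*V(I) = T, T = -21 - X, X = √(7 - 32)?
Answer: -47518 - 5*I/3 ≈ -47518.0 - 1.6667*I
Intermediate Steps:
X = 5*I (X = √(-25) = 5*I ≈ 5.0*I)
T = -21 - 5*I ≈ -21.0 - 5.0*I
V(I) = 7 + 5*I/3 (V(I) = -(-21 - 5*I)/3 = 7 + 5*I/3)
-47511 - V(√(-87 - 50)) = -47511 - (7 + 5*I/3) = -47511 + (-7 - 5*I/3) = -47518 - 5*I/3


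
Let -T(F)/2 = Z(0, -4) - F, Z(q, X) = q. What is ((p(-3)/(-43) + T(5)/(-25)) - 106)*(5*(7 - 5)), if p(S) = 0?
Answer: -1064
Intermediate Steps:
T(F) = 2*F (T(F) = -2*(0 - F) = -(-2)*F = 2*F)
((p(-3)/(-43) + T(5)/(-25)) - 106)*(5*(7 - 5)) = ((0/(-43) + (2*5)/(-25)) - 106)*(5*(7 - 5)) = ((0*(-1/43) + 10*(-1/25)) - 106)*(5*2) = ((0 - ⅖) - 106)*10 = (-⅖ - 106)*10 = -532/5*10 = -1064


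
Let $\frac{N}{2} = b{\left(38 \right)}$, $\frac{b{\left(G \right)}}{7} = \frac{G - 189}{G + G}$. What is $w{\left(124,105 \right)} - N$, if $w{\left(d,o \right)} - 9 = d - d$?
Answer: $\frac{1399}{38} \approx 36.816$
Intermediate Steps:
$b{\left(G \right)} = \frac{7 \left(-189 + G\right)}{2 G}$ ($b{\left(G \right)} = 7 \frac{G - 189}{G + G} = 7 \frac{-189 + G}{2 G} = \frac{7 \left(-189 + G\right)}{2 G}$)
$w{\left(d,o \right)} = 9$ ($w{\left(d,o \right)} = 9 + \left(d - d\right) = 9 + 0 = 9$)
$N = - \frac{1057}{38}$ ($N = 2 \frac{7 \left(-189 + 38\right)}{2 \cdot 38} = 2 \cdot \frac{7}{2} \cdot \frac{1}{38} \left(-151\right) = 2 \left(- \frac{1057}{76}\right) = - \frac{1057}{38} \approx -27.816$)
$w{\left(124,105 \right)} - N = 9 - - \frac{1057}{38} = 9 + \frac{1057}{38} = \frac{1399}{38}$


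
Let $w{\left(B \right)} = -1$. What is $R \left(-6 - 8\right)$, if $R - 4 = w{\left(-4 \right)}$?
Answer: $-42$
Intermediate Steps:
$R = 3$ ($R = 4 - 1 = 3$)
$R \left(-6 - 8\right) = 3 \left(-6 - 8\right) = 3 \left(-14\right) = -42$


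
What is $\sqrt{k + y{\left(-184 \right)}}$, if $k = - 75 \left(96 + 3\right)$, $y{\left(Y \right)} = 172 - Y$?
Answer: $i \sqrt{7069} \approx 84.077 i$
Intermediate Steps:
$k = -7425$ ($k = \left(-75\right) 99 = -7425$)
$\sqrt{k + y{\left(-184 \right)}} = \sqrt{-7425 + \left(172 - -184\right)} = \sqrt{-7425 + \left(172 + 184\right)} = \sqrt{-7425 + 356} = \sqrt{-7069} = i \sqrt{7069}$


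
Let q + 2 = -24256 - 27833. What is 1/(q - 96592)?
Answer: -1/148683 ≈ -6.7257e-6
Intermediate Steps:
q = -52091 (q = -2 + (-24256 - 27833) = -2 - 52089 = -52091)
1/(q - 96592) = 1/(-52091 - 96592) = 1/(-148683) = -1/148683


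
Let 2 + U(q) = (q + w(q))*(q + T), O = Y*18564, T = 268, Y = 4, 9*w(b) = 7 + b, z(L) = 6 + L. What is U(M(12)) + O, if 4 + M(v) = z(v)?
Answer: 78860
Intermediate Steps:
M(v) = 2 + v (M(v) = -4 + (6 + v) = 2 + v)
w(b) = 7/9 + b/9 (w(b) = (7 + b)/9 = 7/9 + b/9)
O = 74256 (O = 4*18564 = 74256)
U(q) = -2 + (268 + q)*(7/9 + 10*q/9) (U(q) = -2 + (q + (7/9 + q/9))*(q + 268) = -2 + (7/9 + 10*q/9)*(268 + q) = -2 + (268 + q)*(7/9 + 10*q/9))
U(M(12)) + O = (1858/9 + 10*(2 + 12)²/9 + 2687*(2 + 12)/9) + 74256 = (1858/9 + (10/9)*14² + (2687/9)*14) + 74256 = (1858/9 + (10/9)*196 + 37618/9) + 74256 = (1858/9 + 1960/9 + 37618/9) + 74256 = 4604 + 74256 = 78860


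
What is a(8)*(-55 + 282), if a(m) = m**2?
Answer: 14528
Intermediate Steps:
a(8)*(-55 + 282) = 8**2*(-55 + 282) = 64*227 = 14528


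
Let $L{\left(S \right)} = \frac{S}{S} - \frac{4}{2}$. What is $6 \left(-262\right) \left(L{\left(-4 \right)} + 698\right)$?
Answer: $-1095684$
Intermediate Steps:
$L{\left(S \right)} = -1$ ($L{\left(S \right)} = 1 - 2 = -1$)
$6 \left(-262\right) \left(L{\left(-4 \right)} + 698\right) = 6 \left(-262\right) \left(-1 + 698\right) = \left(-1572\right) 697 = -1095684$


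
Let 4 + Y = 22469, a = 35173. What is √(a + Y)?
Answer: √57638 ≈ 240.08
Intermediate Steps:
Y = 22465 (Y = -4 + 22469 = 22465)
√(a + Y) = √(35173 + 22465) = √57638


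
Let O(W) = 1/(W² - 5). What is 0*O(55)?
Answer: 0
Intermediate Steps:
O(W) = 1/(-5 + W²)
0*O(55) = 0/(-5 + 55²) = 0/(-5 + 3025) = 0/3020 = 0*(1/3020) = 0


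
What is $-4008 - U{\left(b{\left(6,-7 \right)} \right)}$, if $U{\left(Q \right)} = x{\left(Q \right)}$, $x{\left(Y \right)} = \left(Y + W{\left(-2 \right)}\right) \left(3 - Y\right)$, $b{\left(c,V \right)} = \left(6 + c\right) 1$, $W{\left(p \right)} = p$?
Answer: $-3918$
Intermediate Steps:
$b{\left(c,V \right)} = 6 + c$
$x{\left(Y \right)} = \left(-2 + Y\right) \left(3 - Y\right)$ ($x{\left(Y \right)} = \left(Y - 2\right) \left(3 - Y\right) = \left(-2 + Y\right) \left(3 - Y\right)$)
$U{\left(Q \right)} = -6 - Q^{2} + 5 Q$
$-4008 - U{\left(b{\left(6,-7 \right)} \right)} = -4008 - \left(-6 - \left(6 + 6\right)^{2} + 5 \left(6 + 6\right)\right) = -4008 - \left(-6 - 12^{2} + 5 \cdot 12\right) = -4008 - \left(-6 - 144 + 60\right) = -4008 - -90 = -4008 + 90 = -3918$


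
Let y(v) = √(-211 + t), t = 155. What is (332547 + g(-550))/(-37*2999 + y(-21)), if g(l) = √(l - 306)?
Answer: (-332547*I + 2*√214)/(2*√14 + 110963*I) ≈ -2.9969 - 0.00046578*I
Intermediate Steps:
g(l) = √(-306 + l)
y(v) = 2*I*√14 (y(v) = √(-211 + 155) = √(-56) = 2*I*√14)
(332547 + g(-550))/(-37*2999 + y(-21)) = (332547 + √(-306 - 550))/(-37*2999 + 2*I*√14) = (332547 + √(-856))/(-110963 + 2*I*√14) = (332547 + 2*I*√214)/(-110963 + 2*I*√14)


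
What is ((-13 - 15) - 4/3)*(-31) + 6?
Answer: 2746/3 ≈ 915.33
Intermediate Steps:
((-13 - 15) - 4/3)*(-31) + 6 = (-28 - 4*1/3)*(-31) + 6 = (-28 - 4/3)*(-31) + 6 = -88/3*(-31) + 6 = 2728/3 + 6 = 2746/3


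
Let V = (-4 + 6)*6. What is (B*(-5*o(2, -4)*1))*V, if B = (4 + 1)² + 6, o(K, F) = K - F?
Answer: -11160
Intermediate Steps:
V = 12 (V = 2*6 = 12)
B = 31 (B = 5² + 6 = 25 + 6 = 31)
(B*(-5*o(2, -4)*1))*V = (31*(-5*(2 - 1*(-4))*1))*12 = (31*(-5*(2 + 4)*1))*12 = (31*(-5*6*1))*12 = (31*(-30*1))*12 = (31*(-30))*12 = -930*12 = -11160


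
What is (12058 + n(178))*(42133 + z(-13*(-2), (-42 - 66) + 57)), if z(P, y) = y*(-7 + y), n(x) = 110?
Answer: 548667288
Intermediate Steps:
(12058 + n(178))*(42133 + z(-13*(-2), (-42 - 66) + 57)) = (12058 + 110)*(42133 + ((-42 - 66) + 57)*(-7 + ((-42 - 66) + 57))) = 12168*(42133 + (-108 + 57)*(-7 + (-108 + 57))) = 12168*(42133 - 51*(-7 - 51)) = 12168*(42133 - 51*(-58)) = 12168*(42133 + 2958) = 12168*45091 = 548667288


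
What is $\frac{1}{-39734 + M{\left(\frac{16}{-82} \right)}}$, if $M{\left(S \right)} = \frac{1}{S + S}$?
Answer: $- \frac{16}{635785} \approx -2.5166 \cdot 10^{-5}$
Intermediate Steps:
$M{\left(S \right)} = \frac{1}{2 S}$
$\frac{1}{-39734 + M{\left(\frac{16}{-82} \right)}} = \frac{1}{-39734 + \frac{1}{2 \frac{16}{-82}}} = \frac{1}{-39734 + \frac{1}{2 \cdot 16 \left(- \frac{1}{82}\right)}} = \frac{1}{-39734 + \frac{1}{2 \left(- \frac{8}{41}\right)}} = \frac{1}{-39734 + \frac{1}{2} \left(- \frac{41}{8}\right)} = \frac{1}{-39734 - \frac{41}{16}} = \frac{1}{- \frac{635785}{16}} = - \frac{16}{635785}$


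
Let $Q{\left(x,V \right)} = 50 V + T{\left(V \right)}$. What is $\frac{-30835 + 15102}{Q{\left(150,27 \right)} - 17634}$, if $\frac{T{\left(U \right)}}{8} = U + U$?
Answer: $\frac{15733}{15852} \approx 0.99249$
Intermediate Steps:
$T{\left(U \right)} = 16 U$ ($T{\left(U \right)} = 8 \left(U + U\right) = 8 \cdot 2 U = 16 U$)
$Q{\left(x,V \right)} = 66 V$ ($Q{\left(x,V \right)} = 50 V + 16 V = 66 V$)
$\frac{-30835 + 15102}{Q{\left(150,27 \right)} - 17634} = \frac{-30835 + 15102}{66 \cdot 27 - 17634} = - \frac{15733}{1782 - 17634} = - \frac{15733}{-15852} = \left(-15733\right) \left(- \frac{1}{15852}\right) = \frac{15733}{15852}$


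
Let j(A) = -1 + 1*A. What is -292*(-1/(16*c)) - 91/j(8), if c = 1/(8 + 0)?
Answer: 133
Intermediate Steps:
c = ⅛ (c = 1/8 = ⅛ ≈ 0.12500)
j(A) = -1 + A
-292*(-1/(16*c)) - 91/j(8) = -292/((4*(⅛))*(-4)) - 91/(-1 + 8) = -292/((½)*(-4)) - 91/7 = -292/(-2) - 91*⅐ = -292*(-½) - 13 = 146 - 13 = 133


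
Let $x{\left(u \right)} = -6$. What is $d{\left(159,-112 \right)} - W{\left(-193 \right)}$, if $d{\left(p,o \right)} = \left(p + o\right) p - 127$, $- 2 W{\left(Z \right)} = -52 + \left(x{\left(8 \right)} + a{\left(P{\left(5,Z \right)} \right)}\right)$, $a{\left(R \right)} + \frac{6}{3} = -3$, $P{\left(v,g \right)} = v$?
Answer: $\frac{14629}{2} \approx 7314.5$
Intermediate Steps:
$a{\left(R \right)} = -5$ ($a{\left(R \right)} = -2 - 3 = -5$)
$W{\left(Z \right)} = \frac{63}{2}$ ($W{\left(Z \right)} = - \frac{-52 - 11}{2} = \left(- \frac{1}{2}\right) \left(-63\right) = \frac{63}{2}$)
$d{\left(p,o \right)} = -127 + p \left(o + p\right)$ ($d{\left(p,o \right)} = \left(o + p\right) p - 127 = p \left(o + p\right) - 127 = -127 + p \left(o + p\right)$)
$d{\left(159,-112 \right)} - W{\left(-193 \right)} = \left(-127 + 159^{2} - 17808\right) - \frac{63}{2} = \left(-127 + 25281 - 17808\right) - \frac{63}{2} = 7346 - \frac{63}{2} = \frac{14629}{2}$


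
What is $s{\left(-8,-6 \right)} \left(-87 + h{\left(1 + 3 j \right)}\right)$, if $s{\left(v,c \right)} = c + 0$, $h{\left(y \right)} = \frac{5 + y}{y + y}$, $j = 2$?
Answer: $\frac{3618}{7} \approx 516.86$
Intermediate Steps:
$h{\left(y \right)} = \frac{5 + y}{2 y}$
$s{\left(v,c \right)} = c$
$s{\left(-8,-6 \right)} \left(-87 + h{\left(1 + 3 j \right)}\right) = - 6 \left(-87 + \frac{5 + \left(1 + 3 \cdot 2\right)}{2 \left(1 + 3 \cdot 2\right)}\right) = - 6 \left(-87 + \frac{5 + \left(1 + 6\right)}{2 \left(1 + 6\right)}\right) = - 6 \left(-87 + \frac{5 + 7}{2 \cdot 7}\right) = - 6 \left(-87 + \frac{1}{2} \cdot \frac{1}{7} \cdot 12\right) = - 6 \left(-87 + \frac{6}{7}\right) = \left(-6\right) \left(- \frac{603}{7}\right) = \frac{3618}{7}$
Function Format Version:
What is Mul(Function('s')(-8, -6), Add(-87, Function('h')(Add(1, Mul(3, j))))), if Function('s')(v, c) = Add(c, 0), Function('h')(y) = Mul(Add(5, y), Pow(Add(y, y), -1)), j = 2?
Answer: Rational(3618, 7) ≈ 516.86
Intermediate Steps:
Function('h')(y) = Mul(Rational(1, 2), Pow(y, -1), Add(5, y)) (Function('h')(y) = Mul(Add(5, y), Pow(Mul(2, y), -1)) = Mul(Add(5, y), Mul(Rational(1, 2), Pow(y, -1))) = Mul(Rational(1, 2), Pow(y, -1), Add(5, y)))
Function('s')(v, c) = c
Mul(Function('s')(-8, -6), Add(-87, Function('h')(Add(1, Mul(3, j))))) = Mul(-6, Add(-87, Mul(Rational(1, 2), Pow(Add(1, Mul(3, 2)), -1), Add(5, Add(1, Mul(3, 2)))))) = Mul(-6, Add(-87, Mul(Rational(1, 2), Pow(Add(1, 6), -1), Add(5, Add(1, 6))))) = Mul(-6, Add(-87, Mul(Rational(1, 2), Pow(7, -1), Add(5, 7)))) = Mul(-6, Add(-87, Mul(Rational(1, 2), Rational(1, 7), 12))) = Mul(-6, Add(-87, Rational(6, 7))) = Mul(-6, Rational(-603, 7)) = Rational(3618, 7)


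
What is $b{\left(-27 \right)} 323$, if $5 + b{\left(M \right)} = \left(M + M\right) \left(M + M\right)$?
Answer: $940253$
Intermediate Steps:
$b{\left(M \right)} = -5 + 4 M^{2}$ ($b{\left(M \right)} = -5 + \left(M + M\right) \left(M + M\right) = -5 + 2 M 2 M = -5 + 4 M^{2}$)
$b{\left(-27 \right)} 323 = \left(-5 + 4 \left(-27\right)^{2}\right) 323 = \left(-5 + 4 \cdot 729\right) 323 = \left(-5 + 2916\right) 323 = 2911 \cdot 323 = 940253$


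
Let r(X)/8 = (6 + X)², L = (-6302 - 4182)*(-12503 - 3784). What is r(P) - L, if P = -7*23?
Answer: -170560708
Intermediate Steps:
L = 170752908 (L = -10484*(-16287) = 170752908)
P = -161
r(X) = 8*(6 + X)²
r(P) - L = 8*(6 - 161)² - 1*170752908 = 8*(-155)² - 170752908 = 8*24025 - 170752908 = 192200 - 170752908 = -170560708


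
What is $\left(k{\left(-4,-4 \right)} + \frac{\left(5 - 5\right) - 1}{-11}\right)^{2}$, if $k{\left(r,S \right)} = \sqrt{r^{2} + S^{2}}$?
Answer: $\frac{3873}{121} + \frac{8 \sqrt{2}}{11} \approx 33.037$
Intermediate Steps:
$k{\left(r,S \right)} = \sqrt{S^{2} + r^{2}}$
$\left(k{\left(-4,-4 \right)} + \frac{\left(5 - 5\right) - 1}{-11}\right)^{2} = \left(\sqrt{\left(-4\right)^{2} + \left(-4\right)^{2}} + \frac{\left(5 - 5\right) - 1}{-11}\right)^{2} = \left(\sqrt{16 + 16} + \left(0 - 1\right) \left(- \frac{1}{11}\right)\right)^{2} = \left(\sqrt{32} - - \frac{1}{11}\right)^{2} = \left(4 \sqrt{2} + \frac{1}{11}\right)^{2} = \left(\frac{1}{11} + 4 \sqrt{2}\right)^{2}$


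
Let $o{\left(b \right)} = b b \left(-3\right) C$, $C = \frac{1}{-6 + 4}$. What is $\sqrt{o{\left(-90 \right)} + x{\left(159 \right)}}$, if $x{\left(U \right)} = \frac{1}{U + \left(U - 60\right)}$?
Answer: $\frac{\sqrt{808752858}}{258} \approx 110.23$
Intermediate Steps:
$C = - \frac{1}{2}$ ($C = \frac{1}{-2} = - \frac{1}{2} \approx -0.5$)
$x{\left(U \right)} = \frac{1}{-60 + 2 U}$ ($x{\left(U \right)} = \frac{1}{U + \left(-60 + U\right)} = \frac{1}{-60 + 2 U}$)
$o{\left(b \right)} = \frac{3 b^{2}}{2}$ ($o{\left(b \right)} = b b \left(-3\right) \left(- \frac{1}{2}\right) = b^{2} \left(-3\right) \left(- \frac{1}{2}\right) = - 3 b^{2} \left(- \frac{1}{2}\right) = \frac{3 b^{2}}{2}$)
$\sqrt{o{\left(-90 \right)} + x{\left(159 \right)}} = \sqrt{\frac{3 \left(-90\right)^{2}}{2} + \frac{1}{2 \left(-30 + 159\right)}} = \sqrt{\frac{3}{2} \cdot 8100 + \frac{1}{2 \cdot 129}} = \sqrt{12150 + \frac{1}{2} \cdot \frac{1}{129}} = \sqrt{12150 + \frac{1}{258}} = \sqrt{\frac{3134701}{258}} = \frac{\sqrt{808752858}}{258}$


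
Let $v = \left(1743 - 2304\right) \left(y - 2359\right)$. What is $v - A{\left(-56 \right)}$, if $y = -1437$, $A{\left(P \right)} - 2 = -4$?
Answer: $2129558$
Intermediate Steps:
$A{\left(P \right)} = -2$ ($A{\left(P \right)} = 2 - 4 = -2$)
$v = 2129556$ ($v = \left(1743 - 2304\right) \left(-1437 - 2359\right) = \left(-561\right) \left(-3796\right) = 2129556$)
$v - A{\left(-56 \right)} = 2129556 - -2 = 2129556 + 2 = 2129558$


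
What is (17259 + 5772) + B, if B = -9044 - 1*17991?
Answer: -4004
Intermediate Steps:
B = -27035 (B = -9044 - 17991 = -27035)
(17259 + 5772) + B = (17259 + 5772) - 27035 = 23031 - 27035 = -4004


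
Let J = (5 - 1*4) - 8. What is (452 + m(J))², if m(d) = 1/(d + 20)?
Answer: 34539129/169 ≈ 2.0437e+5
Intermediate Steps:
J = -7 (J = (5 - 4) - 8 = 1 - 8 = -7)
m(d) = 1/(20 + d)
(452 + m(J))² = (452 + 1/(20 - 7))² = (452 + 1/13)² = (5877/13)² = 34539129/169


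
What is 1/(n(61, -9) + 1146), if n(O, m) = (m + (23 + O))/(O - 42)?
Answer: 19/21849 ≈ 0.00086960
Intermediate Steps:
n(O, m) = (23 + O + m)/(-42 + O)
1/(n(61, -9) + 1146) = 1/((23 + 61 - 9)/(-42 + 61) + 1146) = 1/(75/19 + 1146) = 1/(21849/19) = 19/21849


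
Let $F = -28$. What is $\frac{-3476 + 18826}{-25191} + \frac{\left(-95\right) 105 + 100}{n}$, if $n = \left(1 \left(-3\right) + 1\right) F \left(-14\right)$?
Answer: $\frac{236726725}{19749744} \approx 11.986$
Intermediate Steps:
$n = -784$ ($n = \left(1 \left(-3\right) + 1\right) \left(-28\right) \left(-14\right) = \left(-3 + 1\right) \left(-28\right) \left(-14\right) = \left(-2\right) \left(-28\right) \left(-14\right) = 56 \left(-14\right) = -784$)
$\frac{-3476 + 18826}{-25191} + \frac{\left(-95\right) 105 + 100}{n} = \frac{-3476 + 18826}{-25191} + \frac{\left(-95\right) 105 + 100}{-784} = 15350 \left(- \frac{1}{25191}\right) + \left(-9975 + 100\right) \left(- \frac{1}{784}\right) = - \frac{15350}{25191} - - \frac{9875}{784} = - \frac{15350}{25191} + \frac{9875}{784} = \frac{236726725}{19749744}$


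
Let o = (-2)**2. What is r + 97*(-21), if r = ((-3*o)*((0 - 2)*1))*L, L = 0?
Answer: -2037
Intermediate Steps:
o = 4
r = 0 (r = ((-3*4)*((0 - 2)*1))*0 = -(-24)*0 = -12*(-2)*0 = 24*0 = 0)
r + 97*(-21) = 0 + 97*(-21) = 0 - 2037 = -2037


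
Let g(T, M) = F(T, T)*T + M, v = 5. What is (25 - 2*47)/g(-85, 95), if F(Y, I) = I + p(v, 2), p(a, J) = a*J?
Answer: -69/6470 ≈ -0.010665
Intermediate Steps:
p(a, J) = J*a
F(Y, I) = 10 + I (F(Y, I) = I + 2*5 = I + 10 = 10 + I)
g(T, M) = M + T*(10 + T) (g(T, M) = (10 + T)*T + M = T*(10 + T) + M = M + T*(10 + T))
(25 - 2*47)/g(-85, 95) = (25 - 2*47)/(95 - 85*(10 - 85)) = (25 - 94)/(95 - 85*(-75)) = -69/(95 + 6375) = -69/6470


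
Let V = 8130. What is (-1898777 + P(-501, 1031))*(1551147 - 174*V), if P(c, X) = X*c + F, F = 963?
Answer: -329623279815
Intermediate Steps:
P(c, X) = 963 + X*c (P(c, X) = X*c + 963 = 963 + X*c)
(-1898777 + P(-501, 1031))*(1551147 - 174*V) = (-1898777 + (963 + 1031*(-501)))*(1551147 - 174*8130) = (-1898777 + (963 - 516531))*(1551147 - 1414620) = (-1898777 - 515568)*136527 = -2414345*136527 = -329623279815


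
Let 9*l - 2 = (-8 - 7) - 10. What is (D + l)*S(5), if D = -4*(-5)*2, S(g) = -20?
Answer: -6740/9 ≈ -748.89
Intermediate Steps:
l = -23/9 (l = 2/9 + ((-8 - 7) - 10)/9 = 2/9 + (-15 - 10)/9 = 2/9 + (⅑)*(-25) = 2/9 - 25/9 = -23/9 ≈ -2.5556)
D = 40 (D = 20*2 = 40)
(D + l)*S(5) = (40 - 23/9)*(-20) = (337/9)*(-20) = -6740/9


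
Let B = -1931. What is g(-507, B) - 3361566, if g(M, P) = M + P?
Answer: -3364004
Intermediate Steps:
g(-507, B) - 3361566 = (-507 - 1931) - 3361566 = -2438 - 3361566 = -3364004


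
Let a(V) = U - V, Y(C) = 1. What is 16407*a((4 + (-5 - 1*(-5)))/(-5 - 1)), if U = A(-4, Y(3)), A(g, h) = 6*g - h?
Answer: -399237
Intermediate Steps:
A(g, h) = -h + 6*g
U = -25 (U = -1*1 + 6*(-4) = -1 - 24 = -25)
a(V) = -25 - V
16407*a((4 + (-5 - 1*(-5)))/(-5 - 1)) = 16407*(-25 - (4 + (-5 - 1*(-5)))/(-5 - 1)) = 16407*(-25 - (4 + (-5 + 5))/(-6)) = 16407*(-25 - (4 + 0)*(-1)/6) = 16407*(-25 - 4*(-1)/6) = 16407*(-25 - 1*(-2/3)) = 16407*(-25 + 2/3) = 16407*(-73/3) = -399237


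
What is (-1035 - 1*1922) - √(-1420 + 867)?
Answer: -2957 - I*√553 ≈ -2957.0 - 23.516*I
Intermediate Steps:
(-1035 - 1*1922) - √(-1420 + 867) = (-1035 - 1922) - √(-553) = -2957 - I*√553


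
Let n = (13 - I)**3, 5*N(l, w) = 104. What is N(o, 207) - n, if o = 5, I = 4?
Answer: -3541/5 ≈ -708.20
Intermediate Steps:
N(l, w) = 104/5 (N(l, w) = (1/5)*104 = 104/5)
n = 729 (n = (13 - 1*4)**3 = (13 - 4)**3 = 9**3 = 729)
N(o, 207) - n = 104/5 - 1*729 = 104/5 - 729 = -3541/5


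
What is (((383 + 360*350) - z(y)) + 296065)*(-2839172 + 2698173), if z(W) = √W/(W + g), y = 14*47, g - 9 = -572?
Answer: -59564745552 + 7421*√658/5 ≈ -5.9565e+10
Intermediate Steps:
g = -563 (g = 9 - 572 = -563)
y = 658
z(W) = √W/(-563 + W) (z(W) = √W/(W - 563) = √W/(-563 + W))
(((383 + 360*350) - z(y)) + 296065)*(-2839172 + 2698173) = (((383 + 360*350) - √658/(-563 + 658)) + 296065)*(-2839172 + 2698173) = (((383 + 126000) - √658/95) + 296065)*(-140999) = ((126383 - √658/95) + 296065)*(-140999) = (422448 - √658/95)*(-140999) = -59564745552 + 7421*√658/5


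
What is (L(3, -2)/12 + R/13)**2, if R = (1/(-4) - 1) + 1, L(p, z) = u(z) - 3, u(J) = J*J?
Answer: 25/6084 ≈ 0.0041091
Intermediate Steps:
u(J) = J**2
L(p, z) = -3 + z**2 (L(p, z) = z**2 - 3 = -3 + z**2)
R = -1/4 (R = (-1/4 - 1) + 1 = -5/4 + 1 = -1/4 ≈ -0.25000)
(L(3, -2)/12 + R/13)**2 = ((-3 + (-2)**2)/12 - 1/4/13)**2 = ((-3 + 4)*(1/12) - 1/4*1/13)**2 = (1*(1/12) - 1/52)**2 = (1/12 - 1/52)**2 = (5/78)**2 = 25/6084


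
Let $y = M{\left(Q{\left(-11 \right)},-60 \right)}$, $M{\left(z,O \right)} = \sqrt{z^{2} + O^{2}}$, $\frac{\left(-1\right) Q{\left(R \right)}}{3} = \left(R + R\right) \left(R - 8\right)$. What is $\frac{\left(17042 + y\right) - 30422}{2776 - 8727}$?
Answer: $\frac{13380}{5951} - \frac{6 \sqrt{43781}}{5951} \approx 2.0374$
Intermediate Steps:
$Q{\left(R \right)} = - 6 R \left(-8 + R\right)$ ($Q{\left(R \right)} = - 3 \left(R + R\right) \left(R - 8\right) = - 3 \cdot 2 R \left(-8 + R\right) = - 6 R \left(-8 + R\right)$)
$M{\left(z,O \right)} = \sqrt{O^{2} + z^{2}}$
$y = 6 \sqrt{43781}$ ($y = \sqrt{\left(-60\right)^{2} + \left(6 \left(-11\right) \left(8 - -11\right)\right)^{2}} = \sqrt{3600 + \left(6 \left(-11\right) \left(8 + 11\right)\right)^{2}} = \sqrt{3600 + \left(6 \left(-11\right) 19\right)^{2}} = \sqrt{3600 + \left(-1254\right)^{2}} = \sqrt{3600 + 1572516} = \sqrt{1576116} = 6 \sqrt{43781} \approx 1255.4$)
$\frac{\left(17042 + y\right) - 30422}{2776 - 8727} = \frac{\left(17042 + 6 \sqrt{43781}\right) - 30422}{2776 - 8727} = \frac{-13380 + 6 \sqrt{43781}}{-5951} = \left(-13380 + 6 \sqrt{43781}\right) \left(- \frac{1}{5951}\right) = \frac{13380}{5951} - \frac{6 \sqrt{43781}}{5951}$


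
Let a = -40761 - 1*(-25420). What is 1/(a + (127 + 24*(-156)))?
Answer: -1/18958 ≈ -5.2748e-5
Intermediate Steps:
a = -15341 (a = -40761 + 25420 = -15341)
1/(a + (127 + 24*(-156))) = 1/(-15341 + (127 + 24*(-156))) = 1/(-15341 + (127 - 3744)) = 1/(-15341 - 3617) = 1/(-18958) = -1/18958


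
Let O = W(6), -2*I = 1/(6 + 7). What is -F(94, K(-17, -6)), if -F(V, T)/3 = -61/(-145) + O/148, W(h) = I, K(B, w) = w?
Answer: 703749/557960 ≈ 1.2613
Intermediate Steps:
I = -1/26 (I = -1/(2*(6 + 7)) = -½/13 = -½*1/13 = -1/26 ≈ -0.038462)
W(h) = -1/26
O = -1/26 ≈ -0.038462
F(V, T) = -703749/557960 (F(V, T) = -3*(-61/(-145) - 1/26/148) = -3*(-61*(-1/145) - 1/26*1/148) = -3*(61/145 - 1/3848) = -3*234583/557960 = -703749/557960)
-F(94, K(-17, -6)) = -1*(-703749/557960) = 703749/557960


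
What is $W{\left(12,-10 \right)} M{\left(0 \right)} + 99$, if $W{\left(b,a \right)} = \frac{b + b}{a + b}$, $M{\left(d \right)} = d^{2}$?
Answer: $99$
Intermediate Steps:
$W{\left(b,a \right)} = \frac{2 b}{a + b}$
$W{\left(12,-10 \right)} M{\left(0 \right)} + 99 = 2 \cdot 12 \frac{1}{-10 + 12} \cdot 0^{2} + 99 = 2 \cdot 12 \cdot \frac{1}{2} \cdot 0 + 99 = 12 \cdot 0 + 99 = 0 + 99 = 99$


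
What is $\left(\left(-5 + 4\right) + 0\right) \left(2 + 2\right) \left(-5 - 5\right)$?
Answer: $40$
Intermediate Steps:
$\left(\left(-5 + 4\right) + 0\right) \left(2 + 2\right) \left(-5 - 5\right) = \left(-1 + 0\right) 4 \left(-5 - 5\right) = \left(-1\right) 4 \left(-10\right) = \left(-4\right) \left(-10\right) = 40$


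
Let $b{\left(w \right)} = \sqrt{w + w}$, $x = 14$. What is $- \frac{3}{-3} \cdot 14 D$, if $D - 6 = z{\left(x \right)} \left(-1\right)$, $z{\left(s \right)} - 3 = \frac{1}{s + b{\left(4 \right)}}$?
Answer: $\frac{1925}{47} + \frac{7 \sqrt{2}}{47} \approx 41.168$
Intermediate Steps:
$b{\left(w \right)} = \sqrt{2} \sqrt{w}$ ($b{\left(w \right)} = \sqrt{2 w} = \sqrt{2} \sqrt{w}$)
$z{\left(s \right)} = 3 + \frac{1}{s + 2 \sqrt{2}}$ ($z{\left(s \right)} = 3 + \frac{1}{s + \sqrt{2} \sqrt{4}} = 3 + \frac{1}{s + \sqrt{2} \cdot 2} = 3 + \frac{1}{s + 2 \sqrt{2}}$)
$D = 6 - \frac{43 + 6 \sqrt{2}}{14 + 2 \sqrt{2}}$ ($D = 6 + \frac{1 + 3 \cdot 14 + 6 \sqrt{2}}{14 + 2 \sqrt{2}} \left(-1\right) = 6 + \frac{1 + 42 + 6 \sqrt{2}}{14 + 2 \sqrt{2}} \left(-1\right) = 6 + \frac{43 + 6 \sqrt{2}}{14 + 2 \sqrt{2}} \left(-1\right) = 6 - \frac{43 + 6 \sqrt{2}}{14 + 2 \sqrt{2}} \approx 2.9406$)
$- \frac{3}{-3} \cdot 14 D = - \frac{3}{-3} \cdot 14 \left(\frac{275}{94} + \frac{\sqrt{2}}{94}\right) = \left(-3\right) \left(- \frac{1}{3}\right) 14 \left(\frac{275}{94} + \frac{\sqrt{2}}{94}\right) = 1 \cdot 14 \left(\frac{275}{94} + \frac{\sqrt{2}}{94}\right) = 14 \left(\frac{275}{94} + \frac{\sqrt{2}}{94}\right) = \frac{1925}{47} + \frac{7 \sqrt{2}}{47}$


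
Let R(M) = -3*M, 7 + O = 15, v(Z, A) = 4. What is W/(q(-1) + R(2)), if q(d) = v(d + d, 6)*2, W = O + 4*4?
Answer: 12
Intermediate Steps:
O = 8 (O = -7 + 15 = 8)
W = 24 (W = 8 + 4*4 = 8 + 16 = 24)
q(d) = 8 (q(d) = 4*2 = 8)
W/(q(-1) + R(2)) = 24/(8 - 3*2) = 24/(8 - 6) = 24/2 = 24*(½) = 12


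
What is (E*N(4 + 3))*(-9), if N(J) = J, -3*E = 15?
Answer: 315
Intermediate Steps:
E = -5 (E = -⅓*15 = -5)
(E*N(4 + 3))*(-9) = -5*(4 + 3)*(-9) = -5*7*(-9) = -35*(-9) = 315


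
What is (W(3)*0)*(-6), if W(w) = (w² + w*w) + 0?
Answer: 0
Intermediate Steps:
W(w) = 2*w² (W(w) = (w² + w²) + 0 = 2*w² + 0 = 2*w²)
(W(3)*0)*(-6) = ((2*3²)*0)*(-6) = ((2*9)*0)*(-6) = (18*0)*(-6) = 0*(-6) = 0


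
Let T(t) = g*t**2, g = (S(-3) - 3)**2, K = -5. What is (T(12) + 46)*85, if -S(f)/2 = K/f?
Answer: 494870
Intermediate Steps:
S(f) = 10/f (S(f) = -(-10)/f = 10/f)
g = 361/9 (g = (10/(-3) - 3)**2 = (10*(-1/3) - 3)**2 = (-10/3 - 3)**2 = (-19/3)**2 = 361/9 ≈ 40.111)
T(t) = 361*t**2/9
(T(12) + 46)*85 = ((361/9)*12**2 + 46)*85 = ((361/9)*144 + 46)*85 = (5776 + 46)*85 = 5822*85 = 494870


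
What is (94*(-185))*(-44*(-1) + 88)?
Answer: -2295480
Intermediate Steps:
(94*(-185))*(-44*(-1) + 88) = -17390*(44 + 88) = -17390*132 = -2295480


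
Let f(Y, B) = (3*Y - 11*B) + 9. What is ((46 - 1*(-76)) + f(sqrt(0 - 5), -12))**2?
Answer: 69124 + 1578*I*sqrt(5) ≈ 69124.0 + 3528.5*I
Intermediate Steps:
f(Y, B) = 9 - 11*B + 3*Y (f(Y, B) = (-11*B + 3*Y) + 9 = 9 - 11*B + 3*Y)
((46 - 1*(-76)) + f(sqrt(0 - 5), -12))**2 = ((46 - 1*(-76)) + (9 - 11*(-12) + 3*sqrt(0 - 5)))**2 = ((46 + 76) + (9 + 132 + 3*sqrt(-5)))**2 = (122 + (9 + 132 + 3*(I*sqrt(5))))**2 = (122 + (9 + 132 + 3*I*sqrt(5)))**2 = (122 + (141 + 3*I*sqrt(5)))**2 = (263 + 3*I*sqrt(5))**2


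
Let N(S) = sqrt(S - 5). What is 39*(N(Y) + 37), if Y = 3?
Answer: 1443 + 39*I*sqrt(2) ≈ 1443.0 + 55.154*I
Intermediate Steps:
N(S) = sqrt(-5 + S)
39*(N(Y) + 37) = 39*(sqrt(-5 + 3) + 37) = 39*(sqrt(-2) + 37) = 39*(I*sqrt(2) + 37) = 39*(37 + I*sqrt(2)) = 1443 + 39*I*sqrt(2)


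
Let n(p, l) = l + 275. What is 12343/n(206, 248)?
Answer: 12343/523 ≈ 23.600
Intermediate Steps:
n(p, l) = 275 + l
12343/n(206, 248) = 12343/(275 + 248) = 12343/523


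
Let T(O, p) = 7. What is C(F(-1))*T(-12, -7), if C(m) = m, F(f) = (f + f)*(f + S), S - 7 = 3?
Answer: -126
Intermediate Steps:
S = 10 (S = 7 + 3 = 10)
F(f) = 2*f*(10 + f) (F(f) = (f + f)*(f + 10) = (2*f)*(10 + f) = 2*f*(10 + f))
C(F(-1))*T(-12, -7) = (2*(-1)*(10 - 1))*7 = (2*(-1)*9)*7 = -18*7 = -126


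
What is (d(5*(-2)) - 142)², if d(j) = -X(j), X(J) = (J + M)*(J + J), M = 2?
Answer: 91204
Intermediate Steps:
X(J) = 2*J*(2 + J) (X(J) = (J + 2)*(J + J) = (2 + J)*(2*J) = 2*J*(2 + J))
d(j) = -2*j*(2 + j)
(d(5*(-2)) - 142)² = (-2*5*(-2)*(2 + 5*(-2)) - 142)² = (-2*(-10)*(2 - 10) - 142)² = (-2*(-10)*(-8) - 142)² = (-160 - 142)² = (-302)² = 91204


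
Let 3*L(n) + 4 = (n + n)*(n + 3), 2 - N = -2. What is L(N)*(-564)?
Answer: -9776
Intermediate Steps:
N = 4 (N = 2 - 1*(-2) = 2 + 2 = 4)
L(n) = -4/3 + 2*n*(3 + n)/3 (L(n) = -4/3 + ((n + n)*(n + 3))/3 = -4/3 + ((2*n)*(3 + n))/3 = -4/3 + (2*n*(3 + n))/3 = -4/3 + 2*n*(3 + n)/3)
L(N)*(-564) = (-4/3 + 2*4 + (⅔)*4²)*(-564) = (-4/3 + 8 + (⅔)*16)*(-564) = (-4/3 + 8 + 32/3)*(-564) = (52/3)*(-564) = -9776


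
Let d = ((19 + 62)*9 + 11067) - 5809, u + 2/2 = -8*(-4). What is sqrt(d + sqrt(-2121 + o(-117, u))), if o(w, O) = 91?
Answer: sqrt(5987 + I*sqrt(2030)) ≈ 77.376 + 0.2911*I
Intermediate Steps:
u = 31 (u = -1 - 8*(-4) = -1 + 32 = 31)
d = 5987 (d = (81*9 + 11067) - 5809 = (729 + 11067) - 5809 = 11796 - 5809 = 5987)
sqrt(d + sqrt(-2121 + o(-117, u))) = sqrt(5987 + sqrt(-2121 + 91)) = sqrt(5987 + sqrt(-2030)) = sqrt(5987 + I*sqrt(2030))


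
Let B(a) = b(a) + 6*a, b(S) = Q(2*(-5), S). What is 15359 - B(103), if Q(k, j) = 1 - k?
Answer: 14730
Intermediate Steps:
b(S) = 11 (b(S) = 1 - 2*(-5) = 1 - 1*(-10) = 1 + 10 = 11)
B(a) = 11 + 6*a
15359 - B(103) = 15359 - (11 + 6*103) = 15359 - (11 + 618) = 15359 - 1*629 = 15359 - 629 = 14730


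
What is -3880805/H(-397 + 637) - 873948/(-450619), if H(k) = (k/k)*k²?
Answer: -339685012699/5191130880 ≈ -65.436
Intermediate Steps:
H(k) = k² (H(k) = 1*k² = k²)
-3880805/H(-397 + 637) - 873948/(-450619) = -3880805/(-397 + 637)² - 873948/(-450619) = -3880805/(240²) - 873948*(-1/450619) = -3880805/57600 + 873948/450619 = -3880805*1/57600 + 873948/450619 = -776161/11520 + 873948/450619 = -339685012699/5191130880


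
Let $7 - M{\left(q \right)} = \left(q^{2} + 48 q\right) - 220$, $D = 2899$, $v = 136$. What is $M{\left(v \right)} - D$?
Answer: $-27696$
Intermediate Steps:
$M{\left(q \right)} = 227 - q^{2} - 48 q$ ($M{\left(q \right)} = 7 - \left(\left(q^{2} + 48 q\right) - 220\right) = 7 - \left(-220 + q^{2} + 48 q\right) = 227 - q^{2} - 48 q$)
$M{\left(v \right)} - D = \left(227 - 136^{2} - 6528\right) - 2899 = \left(227 - 18496 - 6528\right) - 2899 = -24797 - 2899 = -27696$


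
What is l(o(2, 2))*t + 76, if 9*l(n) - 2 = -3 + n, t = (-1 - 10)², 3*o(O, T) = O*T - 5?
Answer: 1568/27 ≈ 58.074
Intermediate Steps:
o(O, T) = -5/3 + O*T/3 (o(O, T) = (O*T - 5)/3 = (-5 + O*T)/3 = -5/3 + O*T/3)
t = 121 (t = (-11)² = 121)
l(n) = -⅑ + n/9 (l(n) = 2/9 + (-3 + n)/9 = 2/9 + (-⅓ + n/9) = -⅑ + n/9)
l(o(2, 2))*t + 76 = (-⅑ + (-5/3 + (⅓)*2*2)/9)*121 + 76 = (-⅑ + (-5/3 + 4/3)/9)*121 + 76 = (-⅑ + (⅑)*(-⅓))*121 + 76 = (-⅑ - 1/27)*121 + 76 = -4/27*121 + 76 = -484/27 + 76 = 1568/27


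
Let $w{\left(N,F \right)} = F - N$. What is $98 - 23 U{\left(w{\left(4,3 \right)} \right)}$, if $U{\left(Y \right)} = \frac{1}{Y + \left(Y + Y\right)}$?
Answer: $\frac{317}{3} \approx 105.67$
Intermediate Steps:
$U{\left(Y \right)} = \frac{1}{3 Y}$ ($U{\left(Y \right)} = \frac{1}{Y + 2 Y} = \frac{1}{3 Y}$)
$98 - 23 U{\left(w{\left(4,3 \right)} \right)} = 98 - 23 \frac{1}{3 \left(3 - 4\right)} = 98 - 23 \frac{1}{3 \left(-1\right)} = 98 - 23 \cdot \frac{1}{3} \left(-1\right) = 98 - - \frac{23}{3} = 98 + \frac{23}{3} = \frac{317}{3}$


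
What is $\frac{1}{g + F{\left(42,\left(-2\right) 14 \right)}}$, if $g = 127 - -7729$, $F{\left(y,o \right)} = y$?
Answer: $\frac{1}{7898} \approx 0.00012661$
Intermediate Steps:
$g = 7856$ ($g = 127 + 7729 = 7856$)
$\frac{1}{g + F{\left(42,\left(-2\right) 14 \right)}} = \frac{1}{7856 + 42} = \frac{1}{7898}$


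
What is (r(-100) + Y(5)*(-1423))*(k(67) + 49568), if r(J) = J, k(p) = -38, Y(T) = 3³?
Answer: -1907945130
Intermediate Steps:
Y(T) = 27
(r(-100) + Y(5)*(-1423))*(k(67) + 49568) = (-100 + 27*(-1423))*(-38 + 49568) = (-100 - 38421)*49530 = -38521*49530 = -1907945130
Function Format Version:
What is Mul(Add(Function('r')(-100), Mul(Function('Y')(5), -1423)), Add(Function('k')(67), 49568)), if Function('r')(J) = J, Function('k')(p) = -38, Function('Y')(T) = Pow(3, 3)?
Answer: -1907945130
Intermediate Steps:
Function('Y')(T) = 27
Mul(Add(Function('r')(-100), Mul(Function('Y')(5), -1423)), Add(Function('k')(67), 49568)) = Mul(Add(-100, Mul(27, -1423)), Add(-38, 49568)) = Mul(Add(-100, -38421), 49530) = Mul(-38521, 49530) = -1907945130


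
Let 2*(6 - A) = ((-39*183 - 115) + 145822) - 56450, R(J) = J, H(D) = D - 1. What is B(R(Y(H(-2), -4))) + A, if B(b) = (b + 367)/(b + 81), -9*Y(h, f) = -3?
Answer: -5008037/122 ≈ -41050.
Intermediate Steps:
H(D) = -1 + D
Y(h, f) = ⅓ (Y(h, f) = -⅑*(-3) = ⅓)
B(b) = (367 + b)/(81 + b)
A = -41054 (A = 6 - (((-39*183 - 115) + 145822) - 56450)/2 = 6 - (((-7137 - 115) + 145822) - 56450)/2 = 6 - ((-7252 + 145822) - 56450)/2 = 6 - (138570 - 56450)/2 = 6 - ½*82120 = 6 - 41060 = -41054)
B(R(Y(H(-2), -4))) + A = (367 + ⅓)/(81 + ⅓) - 41054 = (1102/3)/(244/3) - 41054 = (3/244)*(1102/3) - 41054 = 551/122 - 41054 = -5008037/122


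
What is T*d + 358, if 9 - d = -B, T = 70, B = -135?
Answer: -8462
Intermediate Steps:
d = -126 (d = 9 - (-1)*(-135) = 9 - 1*135 = 9 - 135 = -126)
T*d + 358 = 70*(-126) + 358 = -8820 + 358 = -8462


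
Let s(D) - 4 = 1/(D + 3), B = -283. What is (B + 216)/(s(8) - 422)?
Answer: 737/4597 ≈ 0.16032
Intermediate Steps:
s(D) = 4 + 1/(3 + D) (s(D) = 4 + 1/(D + 3) = 4 + 1/(3 + D))
(B + 216)/(s(8) - 422) = (-283 + 216)/((13 + 4*8)/(3 + 8) - 422) = -67/((13 + 32)/11 - 422) = -67/((1/11)*45 - 422) = -67/(45/11 - 422) = -67/(-4597/11) = -67*(-11/4597) = 737/4597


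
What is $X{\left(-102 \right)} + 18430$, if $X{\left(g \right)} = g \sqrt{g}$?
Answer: $18430 - 102 i \sqrt{102} \approx 18430.0 - 1030.2 i$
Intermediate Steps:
$X{\left(g \right)} = g^{\frac{3}{2}}$
$X{\left(-102 \right)} + 18430 = \left(-102\right)^{\frac{3}{2}} + 18430 = - 102 i \sqrt{102} + 18430 = 18430 - 102 i \sqrt{102}$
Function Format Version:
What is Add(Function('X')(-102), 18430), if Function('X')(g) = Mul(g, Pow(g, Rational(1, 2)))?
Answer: Add(18430, Mul(-102, I, Pow(102, Rational(1, 2)))) ≈ Add(18430., Mul(-1030.2, I))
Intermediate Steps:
Function('X')(g) = Pow(g, Rational(3, 2))
Add(Function('X')(-102), 18430) = Add(Pow(-102, Rational(3, 2)), 18430) = Add(Mul(-102, I, Pow(102, Rational(1, 2))), 18430) = Add(18430, Mul(-102, I, Pow(102, Rational(1, 2))))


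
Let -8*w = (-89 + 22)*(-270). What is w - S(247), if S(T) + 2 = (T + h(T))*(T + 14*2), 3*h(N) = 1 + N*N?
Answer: -67953211/12 ≈ -5.6628e+6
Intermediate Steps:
h(N) = ⅓ + N²/3 (h(N) = (1 + N*N)/3 = (1 + N²)/3 = ⅓ + N²/3)
S(T) = -2 + (28 + T)*(⅓ + T + T²/3) (S(T) = -2 + (T + (⅓ + T²/3))*(T + 14*2) = -2 + (⅓ + T + T²/3)*(T + 28) = -2 + (⅓ + T + T²/3)*(28 + T) = -2 + (28 + T)*(⅓ + T + T²/3))
w = -9045/4 (w = -(-89 + 22)*(-270)/8 = -(-67)*(-270)/8 = -⅛*18090 = -9045/4 ≈ -2261.3)
w - S(247) = -9045/4 - (22/3 + (⅓)*247³ + (31/3)*247² + (85/3)*247) = -9045/4 - (22/3 + (⅓)*15069223 + (31/3)*61009 + 20995/3) = -9045/4 - (22/3 + 15069223/3 + 1891279/3 + 20995/3) = -9045/4 - 1*16981519/3 = -9045/4 - 16981519/3 = -67953211/12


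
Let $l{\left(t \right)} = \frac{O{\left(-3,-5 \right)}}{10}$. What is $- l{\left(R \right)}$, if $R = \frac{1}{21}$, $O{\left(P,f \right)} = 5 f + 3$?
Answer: $\frac{11}{5} \approx 2.2$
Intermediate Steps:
$O{\left(P,f \right)} = 3 + 5 f$
$R = \frac{1}{21} \approx 0.047619$
$l{\left(t \right)} = - \frac{11}{5}$ ($l{\left(t \right)} = \frac{3 + 5 \left(-5\right)}{10} = \left(3 - 25\right) \frac{1}{10} = \left(-22\right) \frac{1}{10} = - \frac{11}{5}$)
$- l{\left(R \right)} = \left(-1\right) \left(- \frac{11}{5}\right) = \frac{11}{5}$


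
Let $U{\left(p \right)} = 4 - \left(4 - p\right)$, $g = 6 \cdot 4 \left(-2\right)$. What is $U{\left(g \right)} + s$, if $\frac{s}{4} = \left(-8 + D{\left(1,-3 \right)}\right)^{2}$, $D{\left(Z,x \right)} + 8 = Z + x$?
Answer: $1248$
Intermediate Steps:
$D{\left(Z,x \right)} = -8 + Z + x$ ($D{\left(Z,x \right)} = -8 + \left(Z + x\right) = -8 + Z + x$)
$g = -48$ ($g = 24 \left(-2\right) = -48$)
$s = 1296$ ($s = 4 \left(-8 - 10\right)^{2} = 4 \left(-18\right)^{2} = 4 \cdot 324 = 1296$)
$U{\left(p \right)} = p$ ($U{\left(p \right)} = 4 + \left(-4 + p\right) = p$)
$U{\left(g \right)} + s = -48 + 1296 = 1248$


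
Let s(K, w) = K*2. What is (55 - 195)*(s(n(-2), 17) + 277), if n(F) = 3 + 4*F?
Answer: -37380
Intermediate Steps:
s(K, w) = 2*K
(55 - 195)*(s(n(-2), 17) + 277) = (55 - 195)*(2*(3 + 4*(-2)) + 277) = -140*(2*(3 - 8) + 277) = -140*(2*(-5) + 277) = -140*(-10 + 277) = -140*267 = -37380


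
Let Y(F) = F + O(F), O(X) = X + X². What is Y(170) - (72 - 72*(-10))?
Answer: 28448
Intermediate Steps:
Y(F) = F + F*(1 + F)
Y(170) - (72 - 72*(-10)) = 170*(2 + 170) - (72 - 72*(-10)) = 170*172 - (72 + 720) = 29240 - 1*792 = 29240 - 792 = 28448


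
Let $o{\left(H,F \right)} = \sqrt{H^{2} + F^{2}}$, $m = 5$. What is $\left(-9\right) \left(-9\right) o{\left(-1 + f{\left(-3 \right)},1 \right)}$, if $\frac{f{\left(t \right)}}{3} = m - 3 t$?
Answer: $2349 \sqrt{2} \approx 3322.0$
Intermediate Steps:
$f{\left(t \right)} = 15 - 9 t$ ($f{\left(t \right)} = 3 \left(5 - 3 t\right) = 15 - 9 t$)
$o{\left(H,F \right)} = \sqrt{F^{2} + H^{2}}$
$\left(-9\right) \left(-9\right) o{\left(-1 + f{\left(-3 \right)},1 \right)} = \left(-9\right) \left(-9\right) \sqrt{1^{2} + \left(-1 + \left(15 - -27\right)\right)^{2}} = 81 \sqrt{1 + \left(-1 + \left(15 + 27\right)\right)^{2}} = 81 \sqrt{1 + \left(-1 + 42\right)^{2}} = 81 \sqrt{1 + 41^{2}} = 81 \sqrt{1 + 1681} = 81 \sqrt{1682} = 81 \cdot 29 \sqrt{2} = 2349 \sqrt{2}$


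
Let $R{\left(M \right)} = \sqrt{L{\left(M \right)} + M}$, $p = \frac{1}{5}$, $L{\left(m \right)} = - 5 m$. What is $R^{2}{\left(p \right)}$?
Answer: $- \frac{4}{5} \approx -0.8$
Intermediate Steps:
$p = \frac{1}{5} \approx 0.2$
$R{\left(M \right)} = 2 \sqrt{- M}$ ($R{\left(M \right)} = \sqrt{- 5 M + M} = \sqrt{- 4 M} = 2 \sqrt{- M}$)
$R^{2}{\left(p \right)} = \left(2 \sqrt{\left(-1\right) \frac{1}{5}}\right)^{2} = \left(2 \sqrt{- \frac{1}{5}}\right)^{2} = \left(2 \frac{i \sqrt{5}}{5}\right)^{2} = \left(\frac{2 i \sqrt{5}}{5}\right)^{2} = - \frac{4}{5}$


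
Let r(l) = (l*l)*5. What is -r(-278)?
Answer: -386420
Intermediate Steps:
r(l) = 5*l² (r(l) = l²*5 = 5*l²)
-r(-278) = -5*(-278)² = -5*77284 = -1*386420 = -386420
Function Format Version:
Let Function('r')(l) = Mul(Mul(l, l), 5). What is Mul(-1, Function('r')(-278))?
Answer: -386420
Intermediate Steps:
Function('r')(l) = Mul(5, Pow(l, 2)) (Function('r')(l) = Mul(Pow(l, 2), 5) = Mul(5, Pow(l, 2)))
Mul(-1, Function('r')(-278)) = Mul(-1, Mul(5, Pow(-278, 2))) = Mul(-1, Mul(5, 77284)) = Mul(-1, 386420) = -386420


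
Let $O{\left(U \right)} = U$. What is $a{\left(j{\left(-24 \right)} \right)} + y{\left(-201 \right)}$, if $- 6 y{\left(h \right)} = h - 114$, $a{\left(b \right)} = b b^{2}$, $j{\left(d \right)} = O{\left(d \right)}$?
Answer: $- \frac{27543}{2} \approx -13772.0$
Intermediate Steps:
$j{\left(d \right)} = d$
$a{\left(b \right)} = b^{3}$
$y{\left(h \right)} = 19 - \frac{h}{6}$ ($y{\left(h \right)} = - \frac{h - 114}{6} = - \frac{-114 + h}{6} = 19 - \frac{h}{6}$)
$a{\left(j{\left(-24 \right)} \right)} + y{\left(-201 \right)} = \left(-24\right)^{3} + \left(19 - - \frac{67}{2}\right) = -13824 + \left(19 + \frac{67}{2}\right) = -13824 + \frac{105}{2} = - \frac{27543}{2}$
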